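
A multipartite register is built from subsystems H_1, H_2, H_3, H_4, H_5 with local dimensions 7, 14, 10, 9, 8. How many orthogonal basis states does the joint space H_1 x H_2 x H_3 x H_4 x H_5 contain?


dim(H_1 x H_2 x H_3 x H_4 x H_5) = 7 * 14 * 10 * 9 * 8
= 98 * 10 * 9 * 8
= 980 * 9 * 8
= 8820 * 8
= 70560

70560


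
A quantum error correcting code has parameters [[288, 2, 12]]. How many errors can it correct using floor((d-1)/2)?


Code parameters: [[288, 2, 12]], distance d = 12.
Number of correctable errors = floor((d-1)/2)
= floor((12 - 1)/2)
= floor(11/2)
= 5

5


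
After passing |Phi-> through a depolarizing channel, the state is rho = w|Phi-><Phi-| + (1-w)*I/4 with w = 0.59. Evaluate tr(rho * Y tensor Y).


|Phi-> = (|00> - |11>)/sqrt(2)
For the pure Bell state, <Y_A Y_B> = +1 (Bell-state Pauli correlator).
The maximally-mixed part I/4 has tr(I/4 * P tensor P) = 0 for any traceless Pauli P.
So <Y_A Y_B>_rho = w * (+1) + (1 - w) * 0
= 0.59 * (+1)
= 0.5900

0.5900


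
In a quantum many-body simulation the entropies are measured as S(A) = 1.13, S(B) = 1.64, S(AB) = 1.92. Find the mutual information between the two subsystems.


I(A:B) = S(A) + S(B) - S(AB)
= 1.13 + 1.64 - 1.92
= 0.8500

0.8500


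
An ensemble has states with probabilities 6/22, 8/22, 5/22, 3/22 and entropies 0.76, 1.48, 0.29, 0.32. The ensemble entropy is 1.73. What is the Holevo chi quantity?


chi = S(rho) - sum_i p_i * S(rho_i)
Weighted entropy = 6/22 * 0.76 + 8/22 * 1.48 + 5/22 * 0.29 + 3/22 * 0.32
= 0.8550
chi = 1.73 - 0.8550
= 0.8750

0.8750


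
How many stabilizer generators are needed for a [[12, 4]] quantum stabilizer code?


For an [[n,k]] stabilizer code:
Number of stabilizer generators = n - k
= 12 - 4
= 8

8


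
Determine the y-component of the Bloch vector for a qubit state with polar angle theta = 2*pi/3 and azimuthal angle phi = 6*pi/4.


theta = 2.0944, phi = 4.7124
r_y = sin(theta)*sin(phi) = 0.8660 * -1.0000
r_y = -0.8660

-0.8660


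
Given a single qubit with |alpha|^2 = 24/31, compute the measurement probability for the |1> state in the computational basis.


|alpha|^2 = 24/31 = 0.7742
|beta|^2 = 1 - 24/31 = 7/31 = 0.2258
P(|1>) = |beta|^2 = 0.2258

0.2258


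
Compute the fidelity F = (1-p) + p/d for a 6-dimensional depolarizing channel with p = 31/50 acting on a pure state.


F = (1-p) + p/d
= (1 - 0.6200) + 0.6200/6
= 0.3800 + 0.1033
= 0.4833

0.4833


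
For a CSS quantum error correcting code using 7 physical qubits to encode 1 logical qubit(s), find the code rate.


Code rate R = k/n
= 1/7
= 0.1429

0.1429


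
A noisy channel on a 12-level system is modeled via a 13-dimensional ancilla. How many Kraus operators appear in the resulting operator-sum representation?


Tracing out the environment in an orthonormal basis {|i>_E} gives Kraus operators K_i = <i|_E U |0>_E.
Number of Kraus operators = dim(H_env) = d_env
= 13

13


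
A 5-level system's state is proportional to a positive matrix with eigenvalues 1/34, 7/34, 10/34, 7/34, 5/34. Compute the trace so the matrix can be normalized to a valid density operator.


tr(M) = sum of eigenvalues
= 1/34 + 7/34 + 10/34 + 7/34 + 5/34
= 30/34
= 0.8824

0.8824


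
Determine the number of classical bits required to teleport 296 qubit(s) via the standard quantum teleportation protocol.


Quantum teleportation requires 2 classical bits per qubit teleported.
296 qubit(s) -> 2 * 296 = 592 classical bits

592


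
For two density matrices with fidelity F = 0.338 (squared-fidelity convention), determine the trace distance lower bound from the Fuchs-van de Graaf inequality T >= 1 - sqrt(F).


Fuchs-van de Graaf (squared-fidelity convention): 1 - sqrt(F) <= T <= sqrt(1 - F).
Lower bound: T >= 1 - sqrt(F)
sqrt(F) = sqrt(0.338) = 0.5814
T >= 1 - 0.5814
T >= 0.4186

0.4186


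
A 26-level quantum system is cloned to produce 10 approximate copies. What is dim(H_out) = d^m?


Output space = H^(tensor 10) where dim(H) = 26
dim = 26^10
= 676 (after 2 factors)
= 17576 (after 3 factors)
= 456976 (after 4 factors)
= 11881376 (after 5 factors)
= 308915776 (after 6 factors)
= 8031810176 (after 7 factors)
= 208827064576 (after 8 factors)
= 5429503678976 (after 9 factors)
= 141167095653376 (after 10 factors)
= 141167095653376

141167095653376


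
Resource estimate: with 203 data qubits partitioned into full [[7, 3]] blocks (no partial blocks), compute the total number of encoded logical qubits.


Each code block uses 7 physical qubits for 3 logical qubit(s).
Number of complete blocks = floor(203 / 7) = 29
Logical qubits = 29 * 3
= 87

87


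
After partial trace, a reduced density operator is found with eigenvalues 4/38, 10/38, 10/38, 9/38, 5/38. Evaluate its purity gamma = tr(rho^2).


tr(rho^2) = sum of eigenvalues squared
= (4/38)^2 + (10/38)^2 + (10/38)^2 + (9/38)^2 + (5/38)^2
= (16 + 100 + 100 + 81 + 25) / 1444
= 322/1444
= 0.2230

0.2230


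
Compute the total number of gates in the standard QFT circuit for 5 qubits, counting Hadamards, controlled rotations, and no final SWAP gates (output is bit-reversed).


Hadamard gates: 5
Controlled rotations: n*(n-1)/2 = 5*4/2 = 10
SWAP gates: 0 (omitted)
Total = 5 + 10
= 15

15


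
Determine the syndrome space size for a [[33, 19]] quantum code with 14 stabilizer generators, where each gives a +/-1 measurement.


Each stabilizer generator gives a binary (+1 or -1) measurement outcome.
With 14 independent generators:
Total syndromes = 2^14
= 16384

16384


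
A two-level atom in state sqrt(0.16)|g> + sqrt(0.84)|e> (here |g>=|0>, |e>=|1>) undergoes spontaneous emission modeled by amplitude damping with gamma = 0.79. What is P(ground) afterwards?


For amplitude damping with parameter gamma on state sqrt(a)|0> + sqrt(b)|1>:
alpha^2 = 0.16, beta^2 = 0.84
P(|0>) = alpha^2 + gamma * beta^2
= 0.16 + 0.79 * 0.84
= 0.16 + 0.6636
= 0.8236

0.8236


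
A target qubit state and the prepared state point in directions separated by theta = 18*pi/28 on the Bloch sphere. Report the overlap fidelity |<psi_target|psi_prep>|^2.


For states separated by angle theta on Bloch sphere:
F = cos^2(theta/2)
theta = 18*pi/28 = 2.0196
theta/2 = 1.0098
cos(theta/2) = 0.5320
F = 0.2831

0.2831


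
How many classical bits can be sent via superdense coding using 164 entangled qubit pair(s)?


Superdense coding allows 2 classical bits per shared entangled pair.
164 pair(s) -> 2 * 164 = 328 classical bits

328


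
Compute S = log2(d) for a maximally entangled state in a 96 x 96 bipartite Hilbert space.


For a maximally entangled state in d x d:
S = log2(d) = log2(96)
= 6.5850

6.5850


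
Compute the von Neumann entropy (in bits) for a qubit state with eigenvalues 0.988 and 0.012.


S = -p*log2(p) - (1-p)*log2(1-p)
p = 0.9880, 1-p = 0.0120
= -0.9880 * log2(0.9880) - 0.0120 * log2(0.0120)
= -(-0.0172) - (-0.0766)
= 0.0938

0.0938


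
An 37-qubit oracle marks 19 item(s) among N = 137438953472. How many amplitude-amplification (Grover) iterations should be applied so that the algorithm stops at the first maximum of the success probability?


After j Grover iterations the success probability is P(j) = sin^2((2j+1)*theta), where sin(theta) = sqrt(k/N).
N = 2^37 = 137438953472, k = 19
sin(theta) = sqrt(k/N) = 1.175768662e-05
theta = arcsin(sqrt(k/N)) = 1.175768662e-05 rad
P(j) reaches its first maximum when (2j+1)*theta is as close as possible to pi/2, i.e. j = round(pi/(4*theta) - 1/2).
pi/(4*theta) - 1/2 = 66798.1985
(For comparison, the common estimate pi/4 * sqrt(N/k) = 66798.6985; the exact maximiser is used here.)
Optimal iterations = 66798

66798


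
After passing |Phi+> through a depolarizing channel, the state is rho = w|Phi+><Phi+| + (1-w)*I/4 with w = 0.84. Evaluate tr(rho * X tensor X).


|Phi+> = (|00> + |11>)/sqrt(2)
For the pure Bell state, <X_A X_B> = +1 (Bell-state Pauli correlator).
The maximally-mixed part I/4 has tr(I/4 * P tensor P) = 0 for any traceless Pauli P.
So <X_A X_B>_rho = w * (+1) + (1 - w) * 0
= 0.84 * (+1)
= 0.8400

0.8400


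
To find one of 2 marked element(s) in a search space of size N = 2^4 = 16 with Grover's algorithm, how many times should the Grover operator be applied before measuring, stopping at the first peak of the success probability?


After j Grover iterations the success probability is P(j) = sin^2((2j+1)*theta), where sin(theta) = sqrt(k/N).
N = 2^4 = 16, k = 2
sin(theta) = sqrt(k/N) = 0.3535533906
theta = arcsin(sqrt(k/N)) = 0.3613671239 rad
P(j) reaches its first maximum when (2j+1)*theta is as close as possible to pi/2, i.e. j = round(pi/(4*theta) - 1/2).
pi/(4*theta) - 1/2 = 1.6734
(For comparison, the common estimate pi/4 * sqrt(N/k) = 2.2214; the exact maximiser is used here.)
Optimal iterations = 2

2


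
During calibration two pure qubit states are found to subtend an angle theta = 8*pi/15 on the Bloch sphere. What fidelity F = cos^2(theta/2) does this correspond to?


For states separated by angle theta on Bloch sphere:
F = cos^2(theta/2)
theta = 8*pi/15 = 1.6755
theta/2 = 0.8378
cos(theta/2) = 0.6691
F = 0.4477

0.4477


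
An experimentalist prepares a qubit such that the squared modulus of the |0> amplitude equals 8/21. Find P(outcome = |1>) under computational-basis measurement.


|alpha|^2 = 8/21 = 0.3810
|beta|^2 = 1 - 8/21 = 13/21 = 0.6190
P(|1>) = |beta|^2 = 0.6190

0.6190


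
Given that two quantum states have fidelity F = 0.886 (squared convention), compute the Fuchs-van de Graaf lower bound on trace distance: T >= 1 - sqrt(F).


Fuchs-van de Graaf (squared-fidelity convention): 1 - sqrt(F) <= T <= sqrt(1 - F).
Lower bound: T >= 1 - sqrt(F)
sqrt(F) = sqrt(0.886) = 0.9413
T >= 1 - 0.9413
T >= 0.0587

0.0587


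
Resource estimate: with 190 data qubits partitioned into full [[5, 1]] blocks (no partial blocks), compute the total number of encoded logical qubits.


Each code block uses 5 physical qubits for 1 logical qubit(s).
Number of complete blocks = floor(190 / 5) = 38
Logical qubits = 38 * 1
= 38

38


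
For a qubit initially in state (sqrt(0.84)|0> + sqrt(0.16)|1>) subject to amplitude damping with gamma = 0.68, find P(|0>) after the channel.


For amplitude damping with parameter gamma on state sqrt(a)|0> + sqrt(b)|1>:
alpha^2 = 0.84, beta^2 = 0.16
P(|0>) = alpha^2 + gamma * beta^2
= 0.84 + 0.68 * 0.16
= 0.84 + 0.1088
= 0.9488

0.9488


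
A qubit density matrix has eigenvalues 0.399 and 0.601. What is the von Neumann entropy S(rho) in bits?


S = -p*log2(p) - (1-p)*log2(1-p)
p = 0.3990, 1-p = 0.6010
= -0.3990 * log2(0.3990) - 0.6010 * log2(0.6010)
= -(-0.5289) - (-0.4415)
= 0.9704

0.9704


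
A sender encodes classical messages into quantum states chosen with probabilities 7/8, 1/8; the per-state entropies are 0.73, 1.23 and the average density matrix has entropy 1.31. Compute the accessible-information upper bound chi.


chi = S(rho) - sum_i p_i * S(rho_i)
Weighted entropy = 7/8 * 0.73 + 1/8 * 1.23
= 0.7925
chi = 1.31 - 0.7925
= 0.5175

0.5175


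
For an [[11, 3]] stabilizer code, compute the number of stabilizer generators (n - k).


For an [[n,k]] stabilizer code:
Number of stabilizer generators = n - k
= 11 - 3
= 8

8


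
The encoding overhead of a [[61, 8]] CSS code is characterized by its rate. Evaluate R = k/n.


Code rate R = k/n
= 8/61
= 0.1311

0.1311


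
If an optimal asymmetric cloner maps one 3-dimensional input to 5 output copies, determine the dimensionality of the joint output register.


Output space = H^(tensor 5) where dim(H) = 3
dim = 3^5
= 9 (after 2 factors)
= 27 (after 3 factors)
= 81 (after 4 factors)
= 243 (after 5 factors)
= 243

243


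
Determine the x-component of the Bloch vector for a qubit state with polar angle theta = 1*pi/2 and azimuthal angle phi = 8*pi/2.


theta = 1.5708, phi = 12.5664
r_x = sin(theta)*cos(phi) = 1.0000 * 1.0000
r_x = 1.0000

1.0000


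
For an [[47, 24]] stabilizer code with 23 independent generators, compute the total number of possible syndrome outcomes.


Each stabilizer generator gives a binary (+1 or -1) measurement outcome.
With 23 independent generators:
Total syndromes = 2^23
= 8388608

8388608


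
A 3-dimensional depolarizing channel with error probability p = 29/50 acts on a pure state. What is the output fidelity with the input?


F = (1-p) + p/d
= (1 - 0.5800) + 0.5800/3
= 0.4200 + 0.1933
= 0.6133

0.6133


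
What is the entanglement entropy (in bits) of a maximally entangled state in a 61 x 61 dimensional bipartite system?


For a maximally entangled state in d x d:
S = log2(d) = log2(61)
= 5.9307

5.9307


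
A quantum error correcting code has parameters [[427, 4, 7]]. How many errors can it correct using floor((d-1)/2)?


Code parameters: [[427, 4, 7]], distance d = 7.
Number of correctable errors = floor((d-1)/2)
= floor((7 - 1)/2)
= floor(6/2)
= 3

3


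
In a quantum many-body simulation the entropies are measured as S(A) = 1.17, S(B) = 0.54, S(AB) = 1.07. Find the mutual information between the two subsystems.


I(A:B) = S(A) + S(B) - S(AB)
= 1.17 + 0.54 - 1.07
= 0.6400

0.6400


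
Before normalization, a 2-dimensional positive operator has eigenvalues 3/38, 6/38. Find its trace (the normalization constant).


tr(M) = sum of eigenvalues
= 3/38 + 6/38
= 9/38
= 0.2368

0.2368


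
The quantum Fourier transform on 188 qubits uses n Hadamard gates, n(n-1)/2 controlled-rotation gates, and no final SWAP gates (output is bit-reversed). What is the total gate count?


Hadamard gates: 188
Controlled rotations: n*(n-1)/2 = 188*187/2 = 17578
SWAP gates: 0 (omitted)
Total = 188 + 17578
= 17766

17766


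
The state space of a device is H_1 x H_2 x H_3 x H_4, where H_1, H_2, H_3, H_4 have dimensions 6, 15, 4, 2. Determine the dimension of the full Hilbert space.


dim(H_1 x H_2 x H_3 x H_4) = 6 * 15 * 4 * 2
= 90 * 4 * 2
= 360 * 2
= 720

720


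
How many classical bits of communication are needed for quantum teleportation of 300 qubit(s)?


Quantum teleportation requires 2 classical bits per qubit teleported.
300 qubit(s) -> 2 * 300 = 600 classical bits

600


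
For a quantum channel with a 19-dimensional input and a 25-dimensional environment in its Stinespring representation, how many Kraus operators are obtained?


Tracing out the environment in an orthonormal basis {|i>_E} gives Kraus operators K_i = <i|_E U |0>_E.
Number of Kraus operators = dim(H_env) = d_env
= 25

25


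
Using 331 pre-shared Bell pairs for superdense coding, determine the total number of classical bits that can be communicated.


Superdense coding allows 2 classical bits per shared entangled pair.
331 pair(s) -> 2 * 331 = 662 classical bits

662


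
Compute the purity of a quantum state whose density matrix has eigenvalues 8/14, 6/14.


tr(rho^2) = sum of eigenvalues squared
= (8/14)^2 + (6/14)^2
= (64 + 36) / 196
= 100/196
= 0.5102

0.5102


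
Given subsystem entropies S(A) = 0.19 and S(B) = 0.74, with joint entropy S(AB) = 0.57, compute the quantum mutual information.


I(A:B) = S(A) + S(B) - S(AB)
= 0.19 + 0.74 - 0.57
= 0.3600

0.3600


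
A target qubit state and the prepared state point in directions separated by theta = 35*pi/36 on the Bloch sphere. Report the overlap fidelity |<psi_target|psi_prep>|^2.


For states separated by angle theta on Bloch sphere:
F = cos^2(theta/2)
theta = 35*pi/36 = 3.0543
theta/2 = 1.5272
cos(theta/2) = 0.0436
F = 0.0019

0.0019


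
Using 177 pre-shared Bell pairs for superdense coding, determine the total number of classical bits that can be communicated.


Superdense coding allows 2 classical bits per shared entangled pair.
177 pair(s) -> 2 * 177 = 354 classical bits

354


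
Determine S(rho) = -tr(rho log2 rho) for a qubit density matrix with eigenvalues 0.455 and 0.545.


S = -p*log2(p) - (1-p)*log2(1-p)
p = 0.4550, 1-p = 0.5450
= -0.4550 * log2(0.4550) - 0.5450 * log2(0.5450)
= -(-0.5169) - (-0.4772)
= 0.9941

0.9941


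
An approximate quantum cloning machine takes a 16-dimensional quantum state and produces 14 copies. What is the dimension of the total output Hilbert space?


Output space = H^(tensor 14) where dim(H) = 16
dim = 16^14
= 256 (after 2 factors)
= 4096 (after 3 factors)
= 65536 (after 4 factors)
= 1048576 (after 5 factors)
= 16777216 (after 6 factors)
= 268435456 (after 7 factors)
= 4294967296 (after 8 factors)
= 68719476736 (after 9 factors)
= 1099511627776 (after 10 factors)
= 17592186044416 (after 11 factors)
= 281474976710656 (after 12 factors)
= 4503599627370496 (after 13 factors)
= 72057594037927936 (after 14 factors)
= 72057594037927936

72057594037927936


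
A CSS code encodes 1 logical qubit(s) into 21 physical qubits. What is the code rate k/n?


Code rate R = k/n
= 1/21
= 0.0476

0.0476


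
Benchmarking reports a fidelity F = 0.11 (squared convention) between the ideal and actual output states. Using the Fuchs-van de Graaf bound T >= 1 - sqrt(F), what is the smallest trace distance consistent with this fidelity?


Fuchs-van de Graaf (squared-fidelity convention): 1 - sqrt(F) <= T <= sqrt(1 - F).
Lower bound: T >= 1 - sqrt(F)
sqrt(F) = sqrt(0.11) = 0.3317
T >= 1 - 0.3317
T >= 0.6683

0.6683


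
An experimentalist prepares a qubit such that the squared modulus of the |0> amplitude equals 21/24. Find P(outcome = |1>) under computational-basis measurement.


|alpha|^2 = 21/24 = 0.8750
|beta|^2 = 1 - 21/24 = 3/24 = 0.1250
P(|1>) = |beta|^2 = 0.1250

0.1250


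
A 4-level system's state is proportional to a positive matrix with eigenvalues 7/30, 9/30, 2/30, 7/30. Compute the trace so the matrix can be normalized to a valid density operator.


tr(M) = sum of eigenvalues
= 7/30 + 9/30 + 2/30 + 7/30
= 25/30
= 0.8333

0.8333


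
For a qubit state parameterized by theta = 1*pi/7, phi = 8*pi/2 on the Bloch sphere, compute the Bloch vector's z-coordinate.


theta = 0.4488, phi = 12.5664
r_z = cos(theta) = 0.9010

0.9010


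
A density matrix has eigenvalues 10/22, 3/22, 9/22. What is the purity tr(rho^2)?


tr(rho^2) = sum of eigenvalues squared
= (10/22)^2 + (3/22)^2 + (9/22)^2
= (100 + 9 + 81) / 484
= 190/484
= 0.3926

0.3926


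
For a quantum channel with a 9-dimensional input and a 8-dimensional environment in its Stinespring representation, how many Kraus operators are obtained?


Tracing out the environment in an orthonormal basis {|i>_E} gives Kraus operators K_i = <i|_E U |0>_E.
Number of Kraus operators = dim(H_env) = d_env
= 8

8


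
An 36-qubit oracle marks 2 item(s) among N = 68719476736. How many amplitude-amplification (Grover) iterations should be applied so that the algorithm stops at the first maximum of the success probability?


After j Grover iterations the success probability is P(j) = sin^2((2j+1)*theta), where sin(theta) = sqrt(k/N).
N = 2^36 = 68719476736, k = 2
sin(theta) = sqrt(k/N) = 5.394796609e-06
theta = arcsin(sqrt(k/N)) = 5.394796609e-06 rad
P(j) reaches its first maximum when (2j+1)*theta is as close as possible to pi/2, i.e. j = round(pi/(4*theta) - 1/2).
pi/(4*theta) - 1/2 = 145583.8881
(For comparison, the common estimate pi/4 * sqrt(N/k) = 145584.3881; the exact maximiser is used here.)
Optimal iterations = 145584

145584


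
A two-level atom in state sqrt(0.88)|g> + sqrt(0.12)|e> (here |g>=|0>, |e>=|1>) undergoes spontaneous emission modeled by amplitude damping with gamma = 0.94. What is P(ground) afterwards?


For amplitude damping with parameter gamma on state sqrt(a)|0> + sqrt(b)|1>:
alpha^2 = 0.88, beta^2 = 0.12
P(|0>) = alpha^2 + gamma * beta^2
= 0.88 + 0.94 * 0.12
= 0.88 + 0.1128
= 0.9928

0.9928


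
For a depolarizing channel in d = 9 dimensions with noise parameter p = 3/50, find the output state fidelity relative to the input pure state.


F = (1-p) + p/d
= (1 - 0.0600) + 0.0600/9
= 0.9400 + 0.0067
= 0.9467

0.9467


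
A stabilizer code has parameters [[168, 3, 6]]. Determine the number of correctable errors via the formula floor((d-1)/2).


Code parameters: [[168, 3, 6]], distance d = 6.
Number of correctable errors = floor((d-1)/2)
= floor((6 - 1)/2)
= floor(5/2)
= 2

2


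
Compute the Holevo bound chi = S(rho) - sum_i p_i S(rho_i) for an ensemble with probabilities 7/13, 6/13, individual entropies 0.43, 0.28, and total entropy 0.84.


chi = S(rho) - sum_i p_i * S(rho_i)
Weighted entropy = 7/13 * 0.43 + 6/13 * 0.28
= 0.3608
chi = 0.84 - 0.3608
= 0.4792

0.4792


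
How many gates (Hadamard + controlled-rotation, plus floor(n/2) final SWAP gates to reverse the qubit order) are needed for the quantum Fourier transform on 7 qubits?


Hadamard gates: 7
Controlled rotations: n*(n-1)/2 = 7*6/2 = 21
SWAP gates: floor(n/2) = floor(7/2) = 3
Total = 7 + 21 + 3
= 31

31


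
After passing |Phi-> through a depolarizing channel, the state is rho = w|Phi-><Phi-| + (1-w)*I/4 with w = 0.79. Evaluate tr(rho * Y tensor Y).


|Phi-> = (|00> - |11>)/sqrt(2)
For the pure Bell state, <Y_A Y_B> = +1 (Bell-state Pauli correlator).
The maximally-mixed part I/4 has tr(I/4 * P tensor P) = 0 for any traceless Pauli P.
So <Y_A Y_B>_rho = w * (+1) + (1 - w) * 0
= 0.79 * (+1)
= 0.7900

0.7900


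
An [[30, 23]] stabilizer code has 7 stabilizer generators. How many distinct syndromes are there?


Each stabilizer generator gives a binary (+1 or -1) measurement outcome.
With 7 independent generators:
Total syndromes = 2^7
= 128

128


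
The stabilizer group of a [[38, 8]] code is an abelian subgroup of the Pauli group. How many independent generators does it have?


For an [[n,k]] stabilizer code:
Number of stabilizer generators = n - k
= 38 - 8
= 30

30


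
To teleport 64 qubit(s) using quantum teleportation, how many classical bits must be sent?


Quantum teleportation requires 2 classical bits per qubit teleported.
64 qubit(s) -> 2 * 64 = 128 classical bits

128


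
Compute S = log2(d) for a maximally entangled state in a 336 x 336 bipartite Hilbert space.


For a maximally entangled state in d x d:
S = log2(d) = log2(336)
= 8.3923

8.3923


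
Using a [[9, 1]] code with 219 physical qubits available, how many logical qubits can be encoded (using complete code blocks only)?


Each code block uses 9 physical qubits for 1 logical qubit(s).
Number of complete blocks = floor(219 / 9) = 24
Logical qubits = 24 * 1
= 24

24


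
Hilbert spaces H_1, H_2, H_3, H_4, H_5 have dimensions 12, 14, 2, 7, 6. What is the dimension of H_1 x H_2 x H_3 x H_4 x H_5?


dim(H_1 x H_2 x H_3 x H_4 x H_5) = 12 * 14 * 2 * 7 * 6
= 168 * 2 * 7 * 6
= 336 * 7 * 6
= 2352 * 6
= 14112

14112


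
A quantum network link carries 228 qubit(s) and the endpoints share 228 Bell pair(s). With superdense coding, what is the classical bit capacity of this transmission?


Superdense coding allows 2 classical bits per shared entangled pair.
228 pair(s) -> 2 * 228 = 456 classical bits

456


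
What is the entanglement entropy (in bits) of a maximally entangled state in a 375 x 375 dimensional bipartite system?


For a maximally entangled state in d x d:
S = log2(d) = log2(375)
= 8.5507

8.5507


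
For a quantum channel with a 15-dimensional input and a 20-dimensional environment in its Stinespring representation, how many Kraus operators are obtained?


Tracing out the environment in an orthonormal basis {|i>_E} gives Kraus operators K_i = <i|_E U |0>_E.
Number of Kraus operators = dim(H_env) = d_env
= 20

20


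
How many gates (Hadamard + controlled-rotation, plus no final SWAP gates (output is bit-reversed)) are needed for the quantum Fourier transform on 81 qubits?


Hadamard gates: 81
Controlled rotations: n*(n-1)/2 = 81*80/2 = 3240
SWAP gates: 0 (omitted)
Total = 81 + 3240
= 3321

3321


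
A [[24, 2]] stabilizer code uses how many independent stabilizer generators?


For an [[n,k]] stabilizer code:
Number of stabilizer generators = n - k
= 24 - 2
= 22

22


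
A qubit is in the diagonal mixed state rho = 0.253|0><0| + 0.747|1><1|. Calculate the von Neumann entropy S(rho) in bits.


S = -p*log2(p) - (1-p)*log2(1-p)
p = 0.2530, 1-p = 0.7470
= -0.2530 * log2(0.2530) - 0.7470 * log2(0.7470)
= -(-0.5016) - (-0.3144)
= 0.8160

0.8160


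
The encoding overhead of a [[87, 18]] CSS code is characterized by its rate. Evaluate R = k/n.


Code rate R = k/n
= 18/87
= 0.2069

0.2069


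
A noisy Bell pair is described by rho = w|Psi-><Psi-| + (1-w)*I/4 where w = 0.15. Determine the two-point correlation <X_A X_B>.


|Psi-> = (|01> - |10>)/sqrt(2)
For the pure Bell state, <X_A X_B> = -1 (Bell-state Pauli correlator).
The maximally-mixed part I/4 has tr(I/4 * P tensor P) = 0 for any traceless Pauli P.
So <X_A X_B>_rho = w * (-1) + (1 - w) * 0
= 0.15 * (-1)
= -0.1500

-0.1500


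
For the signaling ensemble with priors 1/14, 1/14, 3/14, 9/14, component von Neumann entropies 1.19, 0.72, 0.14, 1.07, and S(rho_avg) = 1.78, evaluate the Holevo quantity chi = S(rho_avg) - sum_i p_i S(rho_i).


chi = S(rho) - sum_i p_i * S(rho_i)
Weighted entropy = 1/14 * 1.19 + 1/14 * 0.72 + 3/14 * 0.14 + 9/14 * 1.07
= 0.8543
chi = 1.78 - 0.8543
= 0.9257

0.9257


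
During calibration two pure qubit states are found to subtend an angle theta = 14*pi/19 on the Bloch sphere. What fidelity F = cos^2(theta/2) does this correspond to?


For states separated by angle theta on Bloch sphere:
F = cos^2(theta/2)
theta = 14*pi/19 = 2.3149
theta/2 = 1.1574
cos(theta/2) = 0.4017
F = 0.1614

0.1614


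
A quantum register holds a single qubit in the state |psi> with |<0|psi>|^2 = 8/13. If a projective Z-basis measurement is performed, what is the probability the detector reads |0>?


|alpha|^2 = 8/13 = 0.6154
|beta|^2 = 1 - 8/13 = 5/13 = 0.3846
P(|0>) = |alpha|^2 = 0.6154

0.6154


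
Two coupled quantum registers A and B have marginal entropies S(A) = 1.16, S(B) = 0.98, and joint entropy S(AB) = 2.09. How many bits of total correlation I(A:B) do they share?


I(A:B) = S(A) + S(B) - S(AB)
= 1.16 + 0.98 - 2.09
= 0.0500

0.0500


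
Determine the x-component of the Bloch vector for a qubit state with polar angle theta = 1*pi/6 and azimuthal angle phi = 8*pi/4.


theta = 0.5236, phi = 6.2832
r_x = sin(theta)*cos(phi) = 0.5000 * 1.0000
r_x = 0.5000

0.5000


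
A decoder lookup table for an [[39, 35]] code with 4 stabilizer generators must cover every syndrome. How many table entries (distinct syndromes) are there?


Each stabilizer generator gives a binary (+1 or -1) measurement outcome.
With 4 independent generators:
Total syndromes = 2^4
= 16

16


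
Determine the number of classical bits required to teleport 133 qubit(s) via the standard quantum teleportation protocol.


Quantum teleportation requires 2 classical bits per qubit teleported.
133 qubit(s) -> 2 * 133 = 266 classical bits

266


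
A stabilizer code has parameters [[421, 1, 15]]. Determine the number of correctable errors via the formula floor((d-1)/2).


Code parameters: [[421, 1, 15]], distance d = 15.
Number of correctable errors = floor((d-1)/2)
= floor((15 - 1)/2)
= floor(14/2)
= 7

7


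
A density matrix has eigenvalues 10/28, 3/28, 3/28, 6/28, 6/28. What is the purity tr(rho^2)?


tr(rho^2) = sum of eigenvalues squared
= (10/28)^2 + (3/28)^2 + (3/28)^2 + (6/28)^2 + (6/28)^2
= (100 + 9 + 9 + 36 + 36) / 784
= 190/784
= 0.2423

0.2423


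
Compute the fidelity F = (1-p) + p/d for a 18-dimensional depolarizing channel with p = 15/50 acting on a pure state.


F = (1-p) + p/d
= (1 - 0.3000) + 0.3000/18
= 0.7000 + 0.0167
= 0.7167

0.7167


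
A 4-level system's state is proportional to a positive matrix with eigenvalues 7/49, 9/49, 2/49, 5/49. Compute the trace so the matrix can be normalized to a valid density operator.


tr(M) = sum of eigenvalues
= 7/49 + 9/49 + 2/49 + 5/49
= 23/49
= 0.4694

0.4694


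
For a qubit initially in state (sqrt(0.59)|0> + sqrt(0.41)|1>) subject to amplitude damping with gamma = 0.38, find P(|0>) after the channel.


For amplitude damping with parameter gamma on state sqrt(a)|0> + sqrt(b)|1>:
alpha^2 = 0.59, beta^2 = 0.41
P(|0>) = alpha^2 + gamma * beta^2
= 0.59 + 0.38 * 0.41
= 0.59 + 0.1558
= 0.7458

0.7458


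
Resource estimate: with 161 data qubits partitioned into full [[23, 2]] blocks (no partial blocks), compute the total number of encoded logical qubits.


Each code block uses 23 physical qubits for 2 logical qubit(s).
Number of complete blocks = floor(161 / 23) = 7
Logical qubits = 7 * 2
= 14

14


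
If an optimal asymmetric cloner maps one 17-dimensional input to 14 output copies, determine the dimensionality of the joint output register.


Output space = H^(tensor 14) where dim(H) = 17
dim = 17^14
= 289 (after 2 factors)
= 4913 (after 3 factors)
= 83521 (after 4 factors)
= 1419857 (after 5 factors)
= 24137569 (after 6 factors)
= 410338673 (after 7 factors)
= 6975757441 (after 8 factors)
= 118587876497 (after 9 factors)
= 2015993900449 (after 10 factors)
= 34271896307633 (after 11 factors)
= 582622237229761 (after 12 factors)
= 9904578032905937 (after 13 factors)
= 168377826559400929 (after 14 factors)
= 168377826559400929

168377826559400929


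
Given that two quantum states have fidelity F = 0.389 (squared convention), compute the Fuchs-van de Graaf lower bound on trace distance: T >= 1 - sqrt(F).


Fuchs-van de Graaf (squared-fidelity convention): 1 - sqrt(F) <= T <= sqrt(1 - F).
Lower bound: T >= 1 - sqrt(F)
sqrt(F) = sqrt(0.389) = 0.6237
T >= 1 - 0.6237
T >= 0.3763

0.3763


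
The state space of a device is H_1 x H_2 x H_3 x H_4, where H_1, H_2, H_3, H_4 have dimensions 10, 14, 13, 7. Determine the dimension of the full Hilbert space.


dim(H_1 x H_2 x H_3 x H_4) = 10 * 14 * 13 * 7
= 140 * 13 * 7
= 1820 * 7
= 12740

12740


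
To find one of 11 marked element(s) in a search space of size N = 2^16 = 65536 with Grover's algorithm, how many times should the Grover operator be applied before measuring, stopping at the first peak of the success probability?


After j Grover iterations the success probability is P(j) = sin^2((2j+1)*theta), where sin(theta) = sqrt(k/N).
N = 2^16 = 65536, k = 11
sin(theta) = sqrt(k/N) = 0.01295556559
theta = arcsin(sqrt(k/N)) = 0.01295592804 rad
P(j) reaches its first maximum when (2j+1)*theta is as close as possible to pi/2, i.e. j = round(pi/(4*theta) - 1/2).
pi/(4*theta) - 1/2 = 60.1208
(For comparison, the common estimate pi/4 * sqrt(N/k) = 60.6225; the exact maximiser is used here.)
Optimal iterations = 60

60


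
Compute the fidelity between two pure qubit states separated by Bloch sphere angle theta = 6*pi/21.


For states separated by angle theta on Bloch sphere:
F = cos^2(theta/2)
theta = 6*pi/21 = 0.8976
theta/2 = 0.4488
cos(theta/2) = 0.9010
F = 0.8117

0.8117


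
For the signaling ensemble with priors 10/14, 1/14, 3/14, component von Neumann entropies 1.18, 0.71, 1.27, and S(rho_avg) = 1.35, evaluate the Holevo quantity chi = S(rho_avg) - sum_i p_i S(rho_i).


chi = S(rho) - sum_i p_i * S(rho_i)
Weighted entropy = 10/14 * 1.18 + 1/14 * 0.71 + 3/14 * 1.27
= 1.1657
chi = 1.35 - 1.1657
= 0.1843

0.1843


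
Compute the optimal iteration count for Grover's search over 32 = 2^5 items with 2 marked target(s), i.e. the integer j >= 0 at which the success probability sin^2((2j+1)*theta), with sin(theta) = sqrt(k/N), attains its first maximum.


After j Grover iterations the success probability is P(j) = sin^2((2j+1)*theta), where sin(theta) = sqrt(k/N).
N = 2^5 = 32, k = 2
sin(theta) = sqrt(k/N) = 0.25
theta = arcsin(sqrt(k/N)) = 0.2526802551 rad
P(j) reaches its first maximum when (2j+1)*theta is as close as possible to pi/2, i.e. j = round(pi/(4*theta) - 1/2).
pi/(4*theta) - 1/2 = 2.6083
(For comparison, the common estimate pi/4 * sqrt(N/k) = 3.1416; the exact maximiser is used here.)
Optimal iterations = 3

3


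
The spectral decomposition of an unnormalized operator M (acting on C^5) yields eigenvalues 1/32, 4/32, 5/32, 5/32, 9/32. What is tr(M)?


tr(M) = sum of eigenvalues
= 1/32 + 4/32 + 5/32 + 5/32 + 9/32
= 24/32
= 0.7500

0.7500


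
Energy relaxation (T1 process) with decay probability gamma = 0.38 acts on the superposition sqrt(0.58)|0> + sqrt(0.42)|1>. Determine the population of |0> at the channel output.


For amplitude damping with parameter gamma on state sqrt(a)|0> + sqrt(b)|1>:
alpha^2 = 0.58, beta^2 = 0.42
P(|0>) = alpha^2 + gamma * beta^2
= 0.58 + 0.38 * 0.42
= 0.58 + 0.1596
= 0.7396

0.7396


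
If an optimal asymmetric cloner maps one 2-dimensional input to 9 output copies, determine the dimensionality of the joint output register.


Output space = H^(tensor 9) where dim(H) = 2
dim = 2^9
= 4 (after 2 factors)
= 8 (after 3 factors)
= 16 (after 4 factors)
= 32 (after 5 factors)
= 64 (after 6 factors)
= 128 (after 7 factors)
= 256 (after 8 factors)
= 512 (after 9 factors)
= 512

512


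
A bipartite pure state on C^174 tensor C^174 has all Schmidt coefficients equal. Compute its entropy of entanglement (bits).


For a maximally entangled state in d x d:
S = log2(d) = log2(174)
= 7.4429

7.4429


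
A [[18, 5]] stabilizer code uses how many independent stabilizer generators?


For an [[n,k]] stabilizer code:
Number of stabilizer generators = n - k
= 18 - 5
= 13

13


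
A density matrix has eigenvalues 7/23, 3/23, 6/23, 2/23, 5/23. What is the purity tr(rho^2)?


tr(rho^2) = sum of eigenvalues squared
= (7/23)^2 + (3/23)^2 + (6/23)^2 + (2/23)^2 + (5/23)^2
= (49 + 9 + 36 + 4 + 25) / 529
= 123/529
= 0.2325

0.2325


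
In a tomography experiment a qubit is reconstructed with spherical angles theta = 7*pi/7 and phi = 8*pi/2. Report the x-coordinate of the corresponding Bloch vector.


theta = 3.1416, phi = 12.5664
r_x = sin(theta)*cos(phi) = 0.0000 * 1.0000
r_x = 0.0000

0.0000


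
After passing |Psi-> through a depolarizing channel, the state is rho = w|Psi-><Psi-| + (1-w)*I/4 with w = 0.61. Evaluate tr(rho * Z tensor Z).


|Psi-> = (|01> - |10>)/sqrt(2)
For the pure Bell state, <Z_A Z_B> = -1 (Bell-state Pauli correlator).
The maximally-mixed part I/4 has tr(I/4 * P tensor P) = 0 for any traceless Pauli P.
So <Z_A Z_B>_rho = w * (-1) + (1 - w) * 0
= 0.61 * (-1)
= -0.6100

-0.6100


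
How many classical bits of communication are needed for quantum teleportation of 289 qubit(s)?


Quantum teleportation requires 2 classical bits per qubit teleported.
289 qubit(s) -> 2 * 289 = 578 classical bits

578


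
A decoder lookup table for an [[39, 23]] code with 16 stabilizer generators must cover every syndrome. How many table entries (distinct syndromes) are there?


Each stabilizer generator gives a binary (+1 or -1) measurement outcome.
With 16 independent generators:
Total syndromes = 2^16
= 65536

65536


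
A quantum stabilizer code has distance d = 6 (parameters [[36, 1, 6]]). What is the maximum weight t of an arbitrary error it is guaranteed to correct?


Code parameters: [[36, 1, 6]], distance d = 6.
Number of correctable errors = floor((d-1)/2)
= floor((6 - 1)/2)
= floor(5/2)
= 2

2


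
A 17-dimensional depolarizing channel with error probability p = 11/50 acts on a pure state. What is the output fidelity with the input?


F = (1-p) + p/d
= (1 - 0.2200) + 0.2200/17
= 0.7800 + 0.0129
= 0.7929

0.7929


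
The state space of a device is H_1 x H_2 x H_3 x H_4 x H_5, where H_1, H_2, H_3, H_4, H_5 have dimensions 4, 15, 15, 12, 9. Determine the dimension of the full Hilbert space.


dim(H_1 x H_2 x H_3 x H_4 x H_5) = 4 * 15 * 15 * 12 * 9
= 60 * 15 * 12 * 9
= 900 * 12 * 9
= 10800 * 9
= 97200

97200


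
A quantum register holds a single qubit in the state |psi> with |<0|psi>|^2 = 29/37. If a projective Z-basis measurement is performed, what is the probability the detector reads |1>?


|alpha|^2 = 29/37 = 0.7838
|beta|^2 = 1 - 29/37 = 8/37 = 0.2162
P(|1>) = |beta|^2 = 0.2162

0.2162


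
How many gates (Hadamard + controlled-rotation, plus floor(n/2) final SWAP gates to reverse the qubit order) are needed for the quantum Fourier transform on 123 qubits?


Hadamard gates: 123
Controlled rotations: n*(n-1)/2 = 123*122/2 = 7503
SWAP gates: floor(n/2) = floor(123/2) = 61
Total = 123 + 7503 + 61
= 7687

7687


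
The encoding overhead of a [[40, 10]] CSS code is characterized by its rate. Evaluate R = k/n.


Code rate R = k/n
= 10/40
= 0.2500

0.2500


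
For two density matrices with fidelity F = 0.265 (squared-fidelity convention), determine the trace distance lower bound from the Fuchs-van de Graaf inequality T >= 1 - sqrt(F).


Fuchs-van de Graaf (squared-fidelity convention): 1 - sqrt(F) <= T <= sqrt(1 - F).
Lower bound: T >= 1 - sqrt(F)
sqrt(F) = sqrt(0.265) = 0.5148
T >= 1 - 0.5148
T >= 0.4852

0.4852


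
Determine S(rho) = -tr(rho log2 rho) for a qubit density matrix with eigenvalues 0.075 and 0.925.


S = -p*log2(p) - (1-p)*log2(1-p)
p = 0.0750, 1-p = 0.9250
= -0.0750 * log2(0.0750) - 0.9250 * log2(0.9250)
= -(-0.2803) - (-0.1040)
= 0.3843

0.3843


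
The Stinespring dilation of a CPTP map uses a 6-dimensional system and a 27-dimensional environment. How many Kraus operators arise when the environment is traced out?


Tracing out the environment in an orthonormal basis {|i>_E} gives Kraus operators K_i = <i|_E U |0>_E.
Number of Kraus operators = dim(H_env) = d_env
= 27

27


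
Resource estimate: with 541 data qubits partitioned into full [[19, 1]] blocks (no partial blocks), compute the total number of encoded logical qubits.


Each code block uses 19 physical qubits for 1 logical qubit(s).
Number of complete blocks = floor(541 / 19) = 28
Logical qubits = 28 * 1
= 28

28


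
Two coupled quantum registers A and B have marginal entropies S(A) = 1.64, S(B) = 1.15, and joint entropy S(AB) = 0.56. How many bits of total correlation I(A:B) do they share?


I(A:B) = S(A) + S(B) - S(AB)
= 1.64 + 1.15 - 0.56
= 2.2300

2.2300


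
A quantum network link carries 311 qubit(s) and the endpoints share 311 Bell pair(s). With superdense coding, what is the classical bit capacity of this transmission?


Superdense coding allows 2 classical bits per shared entangled pair.
311 pair(s) -> 2 * 311 = 622 classical bits

622


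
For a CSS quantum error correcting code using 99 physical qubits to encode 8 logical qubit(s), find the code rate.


Code rate R = k/n
= 8/99
= 0.0808

0.0808


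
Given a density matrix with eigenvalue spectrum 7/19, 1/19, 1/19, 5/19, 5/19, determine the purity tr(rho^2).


tr(rho^2) = sum of eigenvalues squared
= (7/19)^2 + (1/19)^2 + (1/19)^2 + (5/19)^2 + (5/19)^2
= (49 + 1 + 1 + 25 + 25) / 361
= 101/361
= 0.2798

0.2798


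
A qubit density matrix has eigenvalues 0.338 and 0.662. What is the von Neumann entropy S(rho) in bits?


S = -p*log2(p) - (1-p)*log2(1-p)
p = 0.3380, 1-p = 0.6620
= -0.3380 * log2(0.3380) - 0.6620 * log2(0.6620)
= -(-0.5289) - (-0.3940)
= 0.9229

0.9229


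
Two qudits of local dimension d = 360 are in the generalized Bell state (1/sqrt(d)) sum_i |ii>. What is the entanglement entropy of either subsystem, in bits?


For a maximally entangled state in d x d:
S = log2(d) = log2(360)
= 8.4919

8.4919


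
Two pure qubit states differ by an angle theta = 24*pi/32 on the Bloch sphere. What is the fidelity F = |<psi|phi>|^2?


For states separated by angle theta on Bloch sphere:
F = cos^2(theta/2)
theta = 24*pi/32 = 2.3562
theta/2 = 1.1781
cos(theta/2) = 0.3827
F = 0.1464

0.1464


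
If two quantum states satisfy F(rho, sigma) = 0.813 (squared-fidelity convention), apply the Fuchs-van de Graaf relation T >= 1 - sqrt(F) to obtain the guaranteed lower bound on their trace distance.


Fuchs-van de Graaf (squared-fidelity convention): 1 - sqrt(F) <= T <= sqrt(1 - F).
Lower bound: T >= 1 - sqrt(F)
sqrt(F) = sqrt(0.813) = 0.9017
T >= 1 - 0.9017
T >= 0.0983

0.0983


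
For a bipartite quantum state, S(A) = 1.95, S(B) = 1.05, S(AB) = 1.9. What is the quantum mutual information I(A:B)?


I(A:B) = S(A) + S(B) - S(AB)
= 1.95 + 1.05 - 1.9
= 1.1000

1.1000
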